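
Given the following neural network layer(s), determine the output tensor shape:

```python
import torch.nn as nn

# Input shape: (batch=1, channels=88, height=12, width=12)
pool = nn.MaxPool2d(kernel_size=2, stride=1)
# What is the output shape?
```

Input: (1, 88, 12, 12) -> Output: (1, 88, 11, 11)

Answer: (1, 88, 11, 11)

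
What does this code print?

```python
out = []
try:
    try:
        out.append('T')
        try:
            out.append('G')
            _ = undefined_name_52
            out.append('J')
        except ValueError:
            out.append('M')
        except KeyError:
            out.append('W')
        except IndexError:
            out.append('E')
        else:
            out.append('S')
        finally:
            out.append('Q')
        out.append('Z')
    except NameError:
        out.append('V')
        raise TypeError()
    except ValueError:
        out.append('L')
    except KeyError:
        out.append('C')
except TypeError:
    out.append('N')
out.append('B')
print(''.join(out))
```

Execution trace: 'T' (try body) → 'G' (inner try body) → 'Q' (inner finally) → 'V' (except NameError) → 'N' (outer except TypeError) → 'B' (after the try/except). Output: TGQVNB

Answer: TGQVNB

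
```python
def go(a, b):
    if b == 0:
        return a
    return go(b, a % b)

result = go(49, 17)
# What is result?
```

go(49, 17) -> go(17, 15) -> go(15, 2) -> go(2, 1) -> go(1, 0) -> 1

Answer: 1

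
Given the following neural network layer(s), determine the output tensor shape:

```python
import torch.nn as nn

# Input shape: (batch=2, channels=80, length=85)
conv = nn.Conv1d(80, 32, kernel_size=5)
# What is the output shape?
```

Input: (2, 80, 85) -> Output: (2, 32, 81)

Answer: (2, 32, 81)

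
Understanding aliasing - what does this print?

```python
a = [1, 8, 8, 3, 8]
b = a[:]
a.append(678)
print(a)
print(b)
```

Key concept: slice [:] creates copy.
Step by step:
`a = [1, 8, 8, 3, 8]` → a = [1, 8, 8, 3, 8]
`b = a[:]` → b = [1, 8, 8, 3, 8]
`a.append(678)` → a = [1, 8, 8, 3, 8, 678]
`print(a)` → prints [1, 8, 8, 3, 8, 678]
`print(b)` → prints [1, 8, 8, 3, 8]

Answer:
[1, 8, 8, 3, 8, 678]
[1, 8, 8, 3, 8]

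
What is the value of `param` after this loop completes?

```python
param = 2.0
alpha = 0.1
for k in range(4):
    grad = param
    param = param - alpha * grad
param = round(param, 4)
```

Gradient descent: w = 2.0 * (1 - 0.1)^4
`param` takes the values: 2.0 → 1.8 → 1.62 → 1.458 → 1.3122

Answer: 1.3122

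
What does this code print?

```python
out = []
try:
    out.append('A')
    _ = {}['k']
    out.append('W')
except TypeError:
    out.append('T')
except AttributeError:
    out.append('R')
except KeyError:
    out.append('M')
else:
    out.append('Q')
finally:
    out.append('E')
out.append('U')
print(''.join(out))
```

Execution trace: 'A' (try body) → 'M' (except KeyError) → 'E' (finally) → 'U' (after the try/except). Output: AMEU

Answer: AMEU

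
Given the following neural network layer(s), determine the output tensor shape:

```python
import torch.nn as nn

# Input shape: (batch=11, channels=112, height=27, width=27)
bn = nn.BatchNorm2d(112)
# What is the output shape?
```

Input: (11, 112, 27, 27) -> Output: (11, 112, 27, 27)

Answer: (11, 112, 27, 27)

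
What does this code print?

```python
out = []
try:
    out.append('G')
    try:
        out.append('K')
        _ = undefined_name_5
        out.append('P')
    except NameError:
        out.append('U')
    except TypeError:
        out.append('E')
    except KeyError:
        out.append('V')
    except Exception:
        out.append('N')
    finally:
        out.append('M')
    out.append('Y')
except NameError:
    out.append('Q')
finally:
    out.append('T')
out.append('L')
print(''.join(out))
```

Execution trace: 'G' (try body) → 'K' (inner try body) → 'U' (inner except NameError) → 'M' (inner finally) → 'Y' (try body, no exception) → 'T' (finally) → 'L' (after the try/except). Output: GKUMYTL

Answer: GKUMYTL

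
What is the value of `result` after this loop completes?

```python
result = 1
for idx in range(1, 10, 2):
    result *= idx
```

Product of 1, 3, 5, ... up to 9
`result` takes the values: 1 → 3 → 15 → 105 → 945

Answer: 945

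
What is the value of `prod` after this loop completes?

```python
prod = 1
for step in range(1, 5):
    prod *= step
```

4! = 24
`prod` takes the values: 1 → 2 → 6 → 24

Answer: 24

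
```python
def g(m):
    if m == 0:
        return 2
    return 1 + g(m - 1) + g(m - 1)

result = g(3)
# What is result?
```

g(m) = 1 + 2·g(m-1), g(0)=2. Closed form: (2+1)·2^3 - 1 = 23.

Answer: 23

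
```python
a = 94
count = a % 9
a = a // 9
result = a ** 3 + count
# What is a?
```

Trace:
`a = 94` → a = 94
`count = a % 9` → count = 4
`a = a // 9` → a = 10
`result = a ** 3 + count` → result = 1004
So a = 10

Answer: 10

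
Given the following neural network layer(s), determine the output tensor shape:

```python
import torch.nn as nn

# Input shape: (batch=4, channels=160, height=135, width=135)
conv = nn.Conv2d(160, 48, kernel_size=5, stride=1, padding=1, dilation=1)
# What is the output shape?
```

Input: (4, 160, 135, 135) -> Output: (4, 48, 133, 133)

Answer: (4, 48, 133, 133)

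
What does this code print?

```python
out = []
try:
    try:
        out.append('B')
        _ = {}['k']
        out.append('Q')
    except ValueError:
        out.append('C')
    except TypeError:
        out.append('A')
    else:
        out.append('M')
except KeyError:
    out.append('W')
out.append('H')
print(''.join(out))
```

Execution trace: 'B' (try body) → 'W' (outer except KeyError) → 'H' (after the try/except). Output: BWH

Answer: BWH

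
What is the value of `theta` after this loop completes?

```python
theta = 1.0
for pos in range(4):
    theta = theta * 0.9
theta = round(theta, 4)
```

Exponential decay: 1.0 * 0.9^4
`theta` takes the values: 1.0 → 0.9 → 0.81 → 0.729 → 0.6561

Answer: 0.6561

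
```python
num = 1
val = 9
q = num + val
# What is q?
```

Trace:
`num = 1` → num = 1
`val = 9` → val = 9
`q = num + val` → q = 10
So q = 10

Answer: 10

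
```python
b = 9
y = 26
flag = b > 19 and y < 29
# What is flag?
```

Trace:
`b = 9` → b = 9
`y = 26` → y = 26
`flag = b > 19 and y < 29` → flag = False
So flag = False

Answer: False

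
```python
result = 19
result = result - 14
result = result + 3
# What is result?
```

Trace:
`result = 19` → result = 19
`result = result - 14` → result = 5
`result = result + 3` → result = 8
So result = 8

Answer: 8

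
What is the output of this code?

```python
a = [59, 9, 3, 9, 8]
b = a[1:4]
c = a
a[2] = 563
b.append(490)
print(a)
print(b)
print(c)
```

Key concept: slice vs alias.
Step by step:
`a = [59, 9, 3, 9, 8]` → a = [59, 9, 3, 9, 8]
`b = a[1:4]` → b = [9, 3, 9]
`c = a` → c = [59, 9, 3, 9, 8] (same object as a)
`a[2] = 563` → a = [59, 9, 563, 9, 8] (same object as c); c = [59, 9, 563, 9, 8] (same object as a)
`b.append(490)` → b = [9, 3, 9, 490]
`print(a)` → prints [59, 9, 563, 9, 8]
`print(b)` → prints [9, 3, 9, 490]
`print(c)` → prints [59, 9, 563, 9, 8]

Answer:
[59, 9, 563, 9, 8]
[9, 3, 9, 490]
[59, 9, 563, 9, 8]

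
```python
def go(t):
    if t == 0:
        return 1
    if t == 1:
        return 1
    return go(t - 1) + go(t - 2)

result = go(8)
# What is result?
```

Build up from base cases: go(0)=1, go(1)=1, go(2)=2, go(3)=3, go(4)=5, go(5)=8, go(6)=13, ..., go(8)=34

Answer: 34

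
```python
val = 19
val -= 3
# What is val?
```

Trace:
`val = 19` → val = 19
`val -= 3` → val = 16
So val = 16

Answer: 16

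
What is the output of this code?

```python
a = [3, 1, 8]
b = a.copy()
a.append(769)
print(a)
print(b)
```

Key concept: list.copy() creates independent copy.
Step by step:
`a = [3, 1, 8]` → a = [3, 1, 8]
`b = a.copy()` → b = [3, 1, 8]
`a.append(769)` → a = [3, 1, 8, 769]
`print(a)` → prints [3, 1, 8, 769]
`print(b)` → prints [3, 1, 8]

Answer:
[3, 1, 8, 769]
[3, 1, 8]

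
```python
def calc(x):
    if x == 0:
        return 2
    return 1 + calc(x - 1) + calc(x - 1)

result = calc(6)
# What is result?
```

calc(x) = 1 + 2·calc(x-1), calc(0)=2. Closed form: (2+1)·2^6 - 1 = 191.

Answer: 191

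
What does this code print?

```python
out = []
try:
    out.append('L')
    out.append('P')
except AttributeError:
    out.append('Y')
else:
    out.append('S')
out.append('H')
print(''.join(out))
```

Execution trace: 'L' (try body) → 'P' (try body, no exception) → 'S' (else) → 'H' (after the try/except). Output: LPSH

Answer: LPSH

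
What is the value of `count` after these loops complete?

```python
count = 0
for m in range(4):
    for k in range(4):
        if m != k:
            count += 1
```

4² - 4 (exclude diagonal)
`count` takes the values: 0 → 1 → 2 → 3 → 4 → 5 → 6 → 7 → 8 → 9 → 10 → 11 → 12

Answer: 12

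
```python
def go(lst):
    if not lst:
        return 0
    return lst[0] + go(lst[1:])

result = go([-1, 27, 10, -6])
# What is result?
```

(-1) + 27 + 10 + (-6) + 0 = 30

Answer: 30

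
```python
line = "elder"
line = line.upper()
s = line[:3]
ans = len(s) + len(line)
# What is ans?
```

Trace:
`line = "elder"` → line = 'elder'
`line = line.upper()` → line = 'ELDER'
`s = line[:3]` → s = 'ELD'
`ans = len(s) + len(line)` → ans = 8
So ans = 8

Answer: 8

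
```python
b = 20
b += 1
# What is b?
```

Trace:
`b = 20` → b = 20
`b += 1` → b = 21
So b = 21

Answer: 21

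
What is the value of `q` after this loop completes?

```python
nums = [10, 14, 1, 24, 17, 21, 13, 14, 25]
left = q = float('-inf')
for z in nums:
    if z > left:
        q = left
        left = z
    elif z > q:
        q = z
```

Second largest (with repeats) in [10, 14, 1, 24, 17, 21, 13, 14, 25]
`q` takes the values: -inf → 10 → 14 → 17 → 21 → 24

Answer: 24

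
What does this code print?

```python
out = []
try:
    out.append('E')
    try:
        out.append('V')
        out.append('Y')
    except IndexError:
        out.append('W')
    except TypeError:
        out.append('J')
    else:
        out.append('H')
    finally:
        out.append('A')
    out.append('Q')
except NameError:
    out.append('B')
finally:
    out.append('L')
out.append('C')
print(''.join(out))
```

Execution trace: 'E' (try body) → 'V' (inner try body) → 'Y' (inner try body, no exception) → 'H' (inner else) → 'A' (inner finally) → 'Q' (try body, no exception) → 'L' (finally) → 'C' (after the try/except). Output: EVYHAQLC

Answer: EVYHAQLC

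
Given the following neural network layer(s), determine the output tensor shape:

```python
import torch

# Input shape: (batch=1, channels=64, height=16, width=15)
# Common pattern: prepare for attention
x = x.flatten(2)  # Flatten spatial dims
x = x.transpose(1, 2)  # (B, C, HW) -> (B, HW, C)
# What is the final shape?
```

Input: (1, 64, 16, 15) -> after flatten(2): (1, 64, 240) -> Output: (1, 240, 64)

Answer: (1, 240, 64)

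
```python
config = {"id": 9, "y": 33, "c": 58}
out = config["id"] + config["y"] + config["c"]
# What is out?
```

Trace:
`config = {"id": 9, "y": 33, "c": 58}` → config = {'id': 9, 'y': 33, 'c': 58}
`out = config["id"] + config["y"] + config["c"]` → out = 100
So out = 100

Answer: 100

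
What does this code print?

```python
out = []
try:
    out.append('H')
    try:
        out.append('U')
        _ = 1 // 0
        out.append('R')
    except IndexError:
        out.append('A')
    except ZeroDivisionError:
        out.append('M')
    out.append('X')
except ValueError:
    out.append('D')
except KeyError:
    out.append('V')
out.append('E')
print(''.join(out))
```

Execution trace: 'H' (try body) → 'U' (inner try body) → 'M' (inner except ZeroDivisionError) → 'X' (try body, no exception) → 'E' (after the try/except). Output: HUMXE

Answer: HUMXE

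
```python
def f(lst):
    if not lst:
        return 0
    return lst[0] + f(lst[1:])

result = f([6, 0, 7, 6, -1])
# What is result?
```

6 + 0 + 7 + 6 + (-1) + 0 = 18

Answer: 18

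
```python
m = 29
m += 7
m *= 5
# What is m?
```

Trace:
`m = 29` → m = 29
`m += 7` → m = 36
`m *= 5` → m = 180
So m = 180

Answer: 180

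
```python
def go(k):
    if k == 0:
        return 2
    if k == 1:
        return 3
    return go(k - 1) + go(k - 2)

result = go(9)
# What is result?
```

Build up from base cases: go(0)=2, go(1)=3, go(2)=5, go(3)=8, go(4)=13, go(5)=21, go(6)=34, ..., go(9)=144

Answer: 144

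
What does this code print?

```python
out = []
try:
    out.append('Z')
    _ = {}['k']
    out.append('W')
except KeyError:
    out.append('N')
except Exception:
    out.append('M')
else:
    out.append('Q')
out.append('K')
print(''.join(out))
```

Execution trace: 'Z' (try body) → 'N' (except KeyError) → 'K' (after the try/except). Output: ZNK

Answer: ZNK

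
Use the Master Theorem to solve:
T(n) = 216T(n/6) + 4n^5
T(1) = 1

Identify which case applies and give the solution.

a=216, b=6, f(n)=4n^5. log_6(216) = 3. Since c=5 > 3 and the regularity condition holds (216(n/6)^5 = (216/6^5)n^5 with 216/6^5 < 1), Case 3 applies: T(n) = Θ(f(n)) = O(n^5).

Answer: O(n^5) - Case 3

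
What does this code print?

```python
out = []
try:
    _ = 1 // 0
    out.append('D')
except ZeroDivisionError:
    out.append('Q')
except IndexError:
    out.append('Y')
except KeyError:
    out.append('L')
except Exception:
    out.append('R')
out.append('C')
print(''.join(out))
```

Execution trace: 'Q' (except ZeroDivisionError) → 'C' (after the try/except). Output: QC

Answer: QC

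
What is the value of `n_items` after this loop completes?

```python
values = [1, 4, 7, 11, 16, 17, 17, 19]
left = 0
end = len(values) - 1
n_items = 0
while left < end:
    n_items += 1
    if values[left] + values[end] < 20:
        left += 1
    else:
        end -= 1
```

Steps to find pair summing to 20
`n_items` takes the values: 0 → 1 → 2 → 3 → 4 → 5 → 6 → 7

Answer: 7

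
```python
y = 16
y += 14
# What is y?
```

Trace:
`y = 16` → y = 16
`y += 14` → y = 30
So y = 30

Answer: 30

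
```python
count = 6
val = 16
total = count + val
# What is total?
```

Trace:
`count = 6` → count = 6
`val = 16` → val = 16
`total = count + val` → total = 22
So total = 22

Answer: 22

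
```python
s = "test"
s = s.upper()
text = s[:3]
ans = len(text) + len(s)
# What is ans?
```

Trace:
`s = "test"` → s = 'test'
`s = s.upper()` → s = 'TEST'
`text = s[:3]` → text = 'TES'
`ans = len(text) + len(s)` → ans = 7
So ans = 7

Answer: 7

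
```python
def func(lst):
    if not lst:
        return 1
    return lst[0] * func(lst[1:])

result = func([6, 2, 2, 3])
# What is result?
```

Product over [6, 2, 2, 3] = 6 * 2 * 2 * 3 = 72

Answer: 72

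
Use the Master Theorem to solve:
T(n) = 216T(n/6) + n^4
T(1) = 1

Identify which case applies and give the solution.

a=216, b=6, f(n)=n^4. log_6(216) = 3. Since c=4 > 3 and the regularity condition holds (216(n/6)^4 = (216/6^4)n^4 with 216/6^4 < 1), Case 3 applies: T(n) = Θ(f(n)) = O(n^4).

Answer: O(n^4) - Case 3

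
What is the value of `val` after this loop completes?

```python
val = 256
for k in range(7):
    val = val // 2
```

Halve 7 times: 256 // 2^7 = 2
`val` takes the values: 256 → 128 → 64 → 32 → 16 → 8 → 4 → 2

Answer: 2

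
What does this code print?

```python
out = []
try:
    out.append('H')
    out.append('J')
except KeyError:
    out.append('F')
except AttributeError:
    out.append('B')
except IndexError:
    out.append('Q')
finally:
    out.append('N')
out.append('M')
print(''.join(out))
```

Execution trace: 'H' (try body) → 'J' (try body, no exception) → 'N' (finally) → 'M' (after the try/except). Output: HJNM

Answer: HJNM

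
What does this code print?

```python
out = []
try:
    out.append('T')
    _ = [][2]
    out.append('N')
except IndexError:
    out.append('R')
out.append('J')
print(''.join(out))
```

Execution trace: 'T' (try body) → 'R' (except IndexError) → 'J' (after the try/except). Output: TRJ

Answer: TRJ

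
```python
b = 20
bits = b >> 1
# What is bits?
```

Trace:
`b = 20` → b = 20
`bits = b >> 1` → bits = 10
So bits = 10

Answer: 10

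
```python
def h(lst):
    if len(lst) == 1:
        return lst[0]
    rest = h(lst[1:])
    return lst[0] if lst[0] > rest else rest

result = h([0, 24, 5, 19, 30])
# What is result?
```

Recursive max over [0, 24, 5, 19, 30] = 30

Answer: 30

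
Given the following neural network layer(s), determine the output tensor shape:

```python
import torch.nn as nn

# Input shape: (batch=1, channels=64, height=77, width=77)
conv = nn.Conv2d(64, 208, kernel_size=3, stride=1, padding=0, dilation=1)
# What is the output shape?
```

Input: (1, 64, 77, 77) -> Output: (1, 208, 75, 75)

Answer: (1, 208, 75, 75)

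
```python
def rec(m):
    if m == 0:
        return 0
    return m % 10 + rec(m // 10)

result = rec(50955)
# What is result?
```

Sum of digits of 50955: 5 + 5 + 9 + 0 + 5 = 24

Answer: 24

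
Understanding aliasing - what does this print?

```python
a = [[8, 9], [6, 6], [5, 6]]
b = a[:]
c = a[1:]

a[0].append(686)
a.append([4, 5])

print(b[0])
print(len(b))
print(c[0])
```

Key concept: slice with nested mutation.
Step by step:
`a = [[8, 9], [6, 6], [5, 6]]` → a = [[8, 9], [6, 6], [5, 6]]
`b = a[:]` → b = [[8, 9], [6, 6], [5, 6]]
`c = a[1:]` → c = [[6, 6], [5, 6]]
`a[0].append(686)` → a = [[8, 9, 686], [6, 6], [5, 6]]; b = [[8, 9, 686], [6, 6], [5, 6]]
`a.append([4, 5])` → a = [[8, 9, 686], [6, 6], [5, 6], [4, 5]]
`print(b[0])` → prints [8, 9, 686]
`print(len(b))` → prints 3
`print(c[0])` → prints [6, 6]

Answer:
[8, 9, 686]
3
[6, 6]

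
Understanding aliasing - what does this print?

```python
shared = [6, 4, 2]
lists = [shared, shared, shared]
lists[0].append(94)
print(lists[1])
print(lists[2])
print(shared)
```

Key concept: list of same reference.
Step by step:
`shared = [6, 4, 2]` → shared = [6, 4, 2]
`lists = [shared, shared, shared]` → lists = [[6, 4, 2], [6, 4, 2], [6, 4, 2]]
`lists[0].append(94)` → shared = [6, 4, 2, 94]; lists = [[6, 4, 2, 94], [6, 4, 2, 94], [6, 4, 2, 94]]
`print(lists[1])` → prints [6, 4, 2, 94]
`print(lists[2])` → prints [6, 4, 2, 94]
`print(shared)` → prints [6, 4, 2, 94]

Answer:
[6, 4, 2, 94]
[6, 4, 2, 94]
[6, 4, 2, 94]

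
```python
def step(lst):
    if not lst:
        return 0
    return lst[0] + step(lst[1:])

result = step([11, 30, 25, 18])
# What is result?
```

11 + 30 + 25 + 18 + 0 = 84

Answer: 84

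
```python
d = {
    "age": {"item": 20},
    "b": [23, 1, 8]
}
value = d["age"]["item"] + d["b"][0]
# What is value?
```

Trace:
`d = { ...` → d = {'age': {'item': 20}, 'b': [23, 1, 8]}
`value = d["age"]["item"] + d["b"][0]` → value = 43
So value = 43

Answer: 43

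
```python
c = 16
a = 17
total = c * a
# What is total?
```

Trace:
`c = 16` → c = 16
`a = 17` → a = 17
`total = c * a` → total = 272
So total = 272

Answer: 272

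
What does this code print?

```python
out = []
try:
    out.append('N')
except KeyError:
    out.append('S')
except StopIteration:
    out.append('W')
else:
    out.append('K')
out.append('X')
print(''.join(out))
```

Execution trace: 'N' (try body, no exception) → 'K' (else) → 'X' (after the try/except). Output: NKX

Answer: NKX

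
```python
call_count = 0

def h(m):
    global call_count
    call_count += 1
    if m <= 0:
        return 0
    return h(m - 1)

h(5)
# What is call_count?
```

Linear recursion stepping by 1: 6 calls from m=5 down to ≤0.

Answer: 6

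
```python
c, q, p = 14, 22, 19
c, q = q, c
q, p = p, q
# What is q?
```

Trace:
`c, q, p = 14, 22, 19` → c = 14; q = 22; p = 19
`c, q = q, c` → c = 22; q = 14
`q, p = p, q` → q = 19; p = 14
So q = 19

Answer: 19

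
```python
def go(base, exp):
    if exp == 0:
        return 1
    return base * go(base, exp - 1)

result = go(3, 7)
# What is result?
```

go(3, 7) = 3 * 3 * 3 * 3 * 3 * 3 * 3 = 2187

Answer: 2187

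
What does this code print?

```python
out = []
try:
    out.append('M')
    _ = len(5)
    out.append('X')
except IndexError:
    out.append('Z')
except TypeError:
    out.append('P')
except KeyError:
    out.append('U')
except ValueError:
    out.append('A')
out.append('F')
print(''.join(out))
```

Execution trace: 'M' (try body) → 'P' (except TypeError) → 'F' (after the try/except). Output: MPF

Answer: MPF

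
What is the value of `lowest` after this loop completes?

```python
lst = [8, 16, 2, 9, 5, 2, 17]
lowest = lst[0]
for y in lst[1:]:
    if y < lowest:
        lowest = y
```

Minimum of [8, 16, 2, 9, 5, 2, 17]
`lowest` takes the values: 8 → 2

Answer: 2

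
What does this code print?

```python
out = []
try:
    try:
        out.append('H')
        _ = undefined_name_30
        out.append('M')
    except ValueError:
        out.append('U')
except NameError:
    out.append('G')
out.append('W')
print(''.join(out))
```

Execution trace: 'H' (try body) → 'G' (outer except NameError) → 'W' (after the try/except). Output: HGW

Answer: HGW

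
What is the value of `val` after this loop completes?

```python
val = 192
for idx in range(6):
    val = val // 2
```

Halve 6 times: 192 // 2^6 = 3
`val` takes the values: 192 → 96 → 48 → 24 → 12 → 6 → 3

Answer: 3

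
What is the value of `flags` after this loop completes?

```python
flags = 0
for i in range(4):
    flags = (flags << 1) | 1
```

Build 4 consecutive 1-bits: 0b1111
`flags` takes the values: 0 → 1 → 3 → 7 → 15

Answer: 15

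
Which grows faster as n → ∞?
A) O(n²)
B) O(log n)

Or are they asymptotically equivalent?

O(n²) vs O(log n): Higher order terms dominate.

Answer: A) O(n²) grows faster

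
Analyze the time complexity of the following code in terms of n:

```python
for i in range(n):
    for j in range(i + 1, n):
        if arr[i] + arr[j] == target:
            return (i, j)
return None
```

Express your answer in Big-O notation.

This is Two sum brute force. Time complexity: O(n²).

Answer: O(n²)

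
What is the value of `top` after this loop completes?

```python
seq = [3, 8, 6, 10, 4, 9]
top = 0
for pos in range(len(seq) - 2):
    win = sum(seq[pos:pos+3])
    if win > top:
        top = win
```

Max sum of 3-element window in [3, 8, 6, 10, 4, 9]
`top` takes the values: 0 → 17 → 24

Answer: 24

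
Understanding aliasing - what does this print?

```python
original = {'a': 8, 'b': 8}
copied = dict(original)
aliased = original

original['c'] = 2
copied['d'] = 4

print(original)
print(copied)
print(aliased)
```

Key concept: dict() creates copy, assignment creates alias.
Step by step:
`original = {'a': 8, 'b': 8}` → original = {'a': 8, 'b': 8}
`copied = dict(original)` → copied = {'a': 8, 'b': 8}
`aliased = original` → aliased = {'a': 8, 'b': 8} (same object as original)
`original['c'] = 2` → original = {'a': 8, 'b': 8, 'c': 2} (same object as aliased); aliased = {'a': 8, 'b': 8, 'c': 2} (same object as original)
`copied['d'] = 4` → copied = {'a': 8, 'b': 8, 'd': 4}
`print(original)` → prints {'a': 8, 'b': 8, 'c': 2}
`print(copied)` → prints {'a': 8, 'b': 8, 'd': 4}
`print(aliased)` → prints {'a': 8, 'b': 8, 'c': 2}

Answer:
{'a': 8, 'b': 8, 'c': 2}
{'a': 8, 'b': 8, 'd': 4}
{'a': 8, 'b': 8, 'c': 2}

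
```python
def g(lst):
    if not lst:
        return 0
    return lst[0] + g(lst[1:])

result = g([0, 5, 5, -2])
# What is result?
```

0 + 5 + 5 + (-2) + 0 = 8

Answer: 8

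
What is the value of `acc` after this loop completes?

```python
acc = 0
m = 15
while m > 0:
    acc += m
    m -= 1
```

Sum 15 down to 1
`acc` takes the values: 0 → 15 → 29 → 42 → 54 → 65 → 75 → 84 → 92 → 99 → 105 → 110 → 114 → 117 → 119 → 120

Answer: 120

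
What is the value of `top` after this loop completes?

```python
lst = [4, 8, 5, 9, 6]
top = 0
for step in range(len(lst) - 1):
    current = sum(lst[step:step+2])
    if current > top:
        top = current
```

Max sum of 2-element window in [4, 8, 5, 9, 6]
`top` takes the values: 0 → 12 → 13 → 14 → 15

Answer: 15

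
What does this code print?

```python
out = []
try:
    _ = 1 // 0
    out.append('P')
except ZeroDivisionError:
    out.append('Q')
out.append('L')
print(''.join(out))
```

Execution trace: 'Q' (except ZeroDivisionError) → 'L' (after the try/except). Output: QL

Answer: QL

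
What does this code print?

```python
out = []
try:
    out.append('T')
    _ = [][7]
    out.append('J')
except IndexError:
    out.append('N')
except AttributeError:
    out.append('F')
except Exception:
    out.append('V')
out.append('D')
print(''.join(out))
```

Execution trace: 'T' (try body) → 'N' (except IndexError) → 'D' (after the try/except). Output: TND

Answer: TND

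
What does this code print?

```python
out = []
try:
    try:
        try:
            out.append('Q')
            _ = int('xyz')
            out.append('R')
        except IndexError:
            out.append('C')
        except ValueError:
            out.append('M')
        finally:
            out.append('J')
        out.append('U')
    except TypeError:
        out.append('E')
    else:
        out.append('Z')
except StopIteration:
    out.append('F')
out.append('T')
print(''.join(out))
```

Execution trace: 'Q' (inner try body) → 'M' (inner except ValueError) → 'J' (inner finally) → 'U' (try body, no exception) → 'Z' (else) → 'T' (after the try/except). Output: QMJUZT

Answer: QMJUZT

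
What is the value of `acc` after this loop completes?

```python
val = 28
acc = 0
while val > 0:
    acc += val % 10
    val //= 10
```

Sum digits of 28
`acc` takes the values: 0 → 8 → 10

Answer: 10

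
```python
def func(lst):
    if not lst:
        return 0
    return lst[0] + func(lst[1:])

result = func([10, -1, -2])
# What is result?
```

10 + (-1) + (-2) + 0 = 7

Answer: 7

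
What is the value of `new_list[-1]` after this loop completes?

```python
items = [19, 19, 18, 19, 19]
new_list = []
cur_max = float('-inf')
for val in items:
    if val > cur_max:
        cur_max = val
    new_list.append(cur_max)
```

Running max ends at 19
`new_list` takes the values: [] → [19] → [19, 19] → [19, 19, 19] → [19, 19, 19, 19] → [19, 19, 19, 19, 19]
So `new_list[-1]` = 19

Answer: 19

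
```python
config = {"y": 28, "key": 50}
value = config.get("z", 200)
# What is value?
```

Trace:
`config = {"y": 28, "key": 50}` → config = {'y': 28, 'key': 50}
`value = config.get("z", 200)` → value = 200
So value = 200

Answer: 200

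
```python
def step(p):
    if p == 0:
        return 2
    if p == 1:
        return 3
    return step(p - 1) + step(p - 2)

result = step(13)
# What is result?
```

Build up from base cases: step(0)=2, step(1)=3, step(2)=5, step(3)=8, step(4)=13, step(5)=21, step(6)=34, ..., step(13)=987

Answer: 987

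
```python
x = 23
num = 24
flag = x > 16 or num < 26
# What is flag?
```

Trace:
`x = 23` → x = 23
`num = 24` → num = 24
`flag = x > 16 or num < 26` → flag = True
So flag = True

Answer: True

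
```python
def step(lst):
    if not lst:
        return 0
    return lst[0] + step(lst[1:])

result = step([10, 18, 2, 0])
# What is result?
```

10 + 18 + 2 + 0 + 0 = 30

Answer: 30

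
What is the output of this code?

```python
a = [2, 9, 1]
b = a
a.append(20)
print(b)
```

Key concept: basic list aliasing.
Step by step:
`a = [2, 9, 1]` → a = [2, 9, 1]
`b = a` → b = [2, 9, 1] (same object as a)
`a.append(20)` → a = [2, 9, 1, 20] (same object as b); b = [2, 9, 1, 20] (same object as a)
`print(b)` → prints [2, 9, 1, 20]

Answer: [2, 9, 1, 20]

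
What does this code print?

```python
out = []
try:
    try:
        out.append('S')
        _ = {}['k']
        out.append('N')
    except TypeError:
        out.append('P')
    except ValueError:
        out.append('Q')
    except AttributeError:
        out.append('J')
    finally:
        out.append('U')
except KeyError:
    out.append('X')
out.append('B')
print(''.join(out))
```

Execution trace: 'S' (try body) → 'U' (finally) → 'X' (outer except KeyError) → 'B' (after the try/except). Output: SUXB

Answer: SUXB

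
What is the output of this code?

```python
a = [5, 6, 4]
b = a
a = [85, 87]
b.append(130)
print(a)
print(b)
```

Key concept: rebinding vs mutation: a is rebound to a new list, b still points at the original.
Step by step:
`a = [5, 6, 4]` → a = [5, 6, 4]
`b = a` → b = [5, 6, 4] (same object as a)
`a = [85, 87]` → a = [85, 87]
`b.append(130)` → b = [5, 6, 4, 130]
`print(a)` → prints [85, 87]
`print(b)` → prints [5, 6, 4, 130]

Answer:
[85, 87]
[5, 6, 4, 130]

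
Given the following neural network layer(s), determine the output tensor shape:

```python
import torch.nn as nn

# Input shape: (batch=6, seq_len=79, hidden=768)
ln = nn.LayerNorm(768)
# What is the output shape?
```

Input: (6, 79, 768) -> Output: (6, 79, 768)

Answer: (6, 79, 768)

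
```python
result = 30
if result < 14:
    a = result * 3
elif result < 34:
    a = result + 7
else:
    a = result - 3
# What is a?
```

Trace:
`result = 30` → result = 30
`if result < 14: ...` → result < 14 is False, result < 34 is True → a = 37
So a = 37

Answer: 37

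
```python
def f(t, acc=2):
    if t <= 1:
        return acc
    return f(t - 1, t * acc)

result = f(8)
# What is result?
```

Accumulator trace (n, acc): (8, 2) -> (7, 16) -> (6, 112) -> (5, 672) -> (4, 3360) -> (3, 13440) -> (2, 40320) -> (1, 80640) -> return 80640

Answer: 80640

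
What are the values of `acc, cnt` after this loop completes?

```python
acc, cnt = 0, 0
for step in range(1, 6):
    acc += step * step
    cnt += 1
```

Sum of squares and count
`acc, cnt` takes the values: (0, 0) → (1, 0) → (1, 1) → (5, 1) → (5, 2) → (14, 2) → (14, 3) → (30, 3) → (30, 4) → (55, 4) → (55, 5)

Answer: 55, 5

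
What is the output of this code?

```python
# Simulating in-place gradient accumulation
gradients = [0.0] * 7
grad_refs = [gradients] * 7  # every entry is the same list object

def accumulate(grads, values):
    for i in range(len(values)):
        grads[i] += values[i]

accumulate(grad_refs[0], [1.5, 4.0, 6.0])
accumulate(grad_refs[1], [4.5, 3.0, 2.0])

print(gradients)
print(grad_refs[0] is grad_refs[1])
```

Key concept: gradient accumulation aliasing.
Step by step:
`gradients = [0.0] * 7` → gradients = [0.0, 0.0, 0.0, 0.0, 0.0, 0.0, 0.0]
`grad_refs = [gradients] * 7` → grad_refs = [[0.0, 0.0, 0.0, 0.0, 0.0, 0.0, 0.0], [0.0, 0.0, 0.0, 0.0, 0.0, 0.0, 0.0], [0.0, 0.0, 0.0, 0.0, 0.0, 0.0, 0.0], [0.0, 0.0, 0.0, 0.0, 0.0, 0.0, 0.0], [0.0, 0.0, 0.0, 0.0, 0.0, 0.0, 0.0], [0.0, 0.0, 0.0, 0.0, 0.0, 0.0, 0.0], [0.0, 0.0, 0.0, 0.0, 0.0, 0.0, 0.0]]
`accumulate(grad_refs[0], [1.5, 4.0, 6.0])` → gradients = [1.5, 4.0, 6.0, 0.0, 0.0, 0.0, 0.0]; grad_refs = [[1.5, 4.0, 6.0, 0.0, 0.0, 0.0, 0.0], [1.5, 4.0, 6.0, 0.0, 0.0, 0.0, 0.0], [1.5, 4.0, 6.0, 0.0, 0.0, 0.0, 0.0], [1.5, 4.0, 6.0, 0.0, 0.0, 0.0, 0.0], [1.5, 4.0, 6.0, 0.0, 0.0, 0.0, 0.0], [1.5, 4.0, 6.0, 0.0, 0.0, 0.0, 0.0], [1.5, 4.0, 6.0, 0.0, 0.0, 0.0, 0.0]]
`accumulate(grad_refs[1], [4.5, 3.0, 2.0])` → gradients = [6.0, 7.0, 8.0, 0.0, 0.0, 0.0, 0.0]; grad_refs = [[6.0, 7.0, 8.0, 0.0, 0.0, 0.0, 0.0], [6.0, 7.0, 8.0, 0.0, 0.0, 0.0, 0.0], [6.0, 7.0, 8.0, 0.0, 0.0, 0.0, 0.0], [6.0, 7.0, 8.0, 0.0, 0.0, 0.0, 0.0], [6.0, 7.0, 8.0, 0.0, 0.0, 0.0, 0.0], [6.0, 7.0, 8.0, 0.0, 0.0, 0.0, 0.0], [6.0, 7.0, 8.0, 0.0, 0.0, 0.0, 0.0]]
`print(gradients)` → prints [6.0, 7.0, 8.0, 0.0, 0.0, 0.0, 0.0]
`print(grad_refs[0] is grad_refs[1])` → prints True

Answer:
[6.0, 7.0, 8.0, 0.0, 0.0, 0.0, 0.0]
True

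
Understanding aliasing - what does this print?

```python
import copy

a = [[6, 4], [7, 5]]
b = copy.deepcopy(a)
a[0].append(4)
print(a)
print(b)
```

Key concept: deep copy is fully independent.
Step by step:
`a = [[6, 4], [7, 5]]` → a = [[6, 4], [7, 5]]
`b = copy.deepcopy(a)` → b = [[6, 4], [7, 5]]
`a[0].append(4)` → a = [[6, 4, 4], [7, 5]]
`print(a)` → prints [[6, 4, 4], [7, 5]]
`print(b)` → prints [[6, 4], [7, 5]]

Answer:
[[6, 4, 4], [7, 5]]
[[6, 4], [7, 5]]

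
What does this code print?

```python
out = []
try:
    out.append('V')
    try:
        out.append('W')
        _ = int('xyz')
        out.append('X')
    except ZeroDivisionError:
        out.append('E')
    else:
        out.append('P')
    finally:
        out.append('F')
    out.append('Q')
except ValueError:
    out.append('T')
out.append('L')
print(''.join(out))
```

Execution trace: 'V' (try body) → 'W' (inner try body) → 'F' (inner finally) → 'T' (except ValueError) → 'L' (after the try/except). Output: VWFTL

Answer: VWFTL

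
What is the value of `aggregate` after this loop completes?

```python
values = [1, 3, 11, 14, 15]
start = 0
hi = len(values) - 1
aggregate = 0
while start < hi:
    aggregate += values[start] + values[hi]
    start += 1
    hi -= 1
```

Sum of pairs from ends
`aggregate` takes the values: 0 → 16 → 33

Answer: 33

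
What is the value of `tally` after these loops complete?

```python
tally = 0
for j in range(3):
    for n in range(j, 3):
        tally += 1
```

Upper triangle: 3 + 2 + ... + 1
`tally` takes the values: 0 → 1 → 2 → 3 → 4 → 5 → 6

Answer: 6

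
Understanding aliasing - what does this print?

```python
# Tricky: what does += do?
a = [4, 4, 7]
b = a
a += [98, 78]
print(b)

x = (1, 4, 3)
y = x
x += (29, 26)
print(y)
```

Key concept: += behavior differs for mutable vs immutable.
Step by step:
`a = [4, 4, 7]` → a = [4, 4, 7]
`b = a` → b = [4, 4, 7] (same object as a)
`a += [98, 78]` → a = [4, 4, 7, 98, 78] (same object as b); b = [4, 4, 7, 98, 78] (same object as a)
`print(b)` → prints [4, 4, 7, 98, 78]
`x = (1, 4, 3)` → x = (1, 4, 3)
`y = x` → y = (1, 4, 3)
`x += (29, 26)` → x = (1, 4, 3, 29, 26)
`print(y)` → prints (1, 4, 3)

Answer:
[4, 4, 7, 98, 78]
(1, 4, 3)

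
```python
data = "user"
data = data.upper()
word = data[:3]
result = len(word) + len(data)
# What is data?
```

Trace:
`data = "user"` → data = 'user'
`data = data.upper()` → data = 'USER'
`word = data[:3]` → word = 'USE'
`result = len(word) + len(data)` → result = 7
So data = 'USER'

Answer: 'USER'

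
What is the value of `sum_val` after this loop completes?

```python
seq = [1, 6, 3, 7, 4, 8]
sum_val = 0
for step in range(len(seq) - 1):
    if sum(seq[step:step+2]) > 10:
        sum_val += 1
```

Count windows with sum > 10
`sum_val` takes the values: 0 → 1 → 2

Answer: 2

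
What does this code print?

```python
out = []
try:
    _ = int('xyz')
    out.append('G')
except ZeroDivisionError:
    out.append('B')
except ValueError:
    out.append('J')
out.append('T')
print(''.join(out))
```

Execution trace: 'J' (except ValueError) → 'T' (after the try/except). Output: JT

Answer: JT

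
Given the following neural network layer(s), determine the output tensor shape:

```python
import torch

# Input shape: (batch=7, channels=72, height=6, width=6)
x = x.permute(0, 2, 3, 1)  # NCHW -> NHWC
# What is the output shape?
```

Input: (7, 72, 6, 6) -> Output: (7, 6, 6, 72)

Answer: (7, 6, 6, 72)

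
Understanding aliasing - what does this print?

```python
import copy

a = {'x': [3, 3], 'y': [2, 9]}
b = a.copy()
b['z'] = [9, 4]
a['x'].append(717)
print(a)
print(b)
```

Key concept: shallow copy of dict with mutable values.
Step by step:
`a = {'x': [3, 3], 'y': [2, 9]}` → a = {'x': [3, 3], 'y': [2, 9]}
`b = a.copy()` → b = {'x': [3, 3], 'y': [2, 9]}
`b['z'] = [9, 4]` → b = {'x': [3, 3], 'y': [2, 9], 'z': [9, 4]}
`a['x'].append(717)` → a = {'x': [3, 3, 717], 'y': [2, 9]}; b = {'x': [3, 3, 717], 'y': [2, 9], 'z': [9, 4]}
`print(a)` → prints {'x': [3, 3, 717], 'y': [2, 9]}
`print(b)` → prints {'x': [3, 3, 717], 'y': [2, 9], 'z': [9, 4]}

Answer:
{'x': [3, 3, 717], 'y': [2, 9]}
{'x': [3, 3, 717], 'y': [2, 9], 'z': [9, 4]}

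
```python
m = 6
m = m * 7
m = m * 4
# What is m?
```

Trace:
`m = 6` → m = 6
`m = m * 7` → m = 42
`m = m * 4` → m = 168
So m = 168

Answer: 168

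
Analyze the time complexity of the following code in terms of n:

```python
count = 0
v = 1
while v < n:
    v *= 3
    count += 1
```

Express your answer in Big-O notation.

Each loop level contributes: log n. Multiplying the contributions gives O(log n).

Answer: O(log n)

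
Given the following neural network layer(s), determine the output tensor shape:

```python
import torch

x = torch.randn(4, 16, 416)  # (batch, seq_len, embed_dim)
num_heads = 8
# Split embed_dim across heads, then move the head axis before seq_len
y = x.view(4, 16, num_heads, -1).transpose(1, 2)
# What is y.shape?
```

Input: (4, 16, 416) -> head_dim = 416 // 8 = 52; after view: (4, 16, 8, 52) -> after transpose(1, 2): (4, 8, 16, 52) -> Output: (4, 8, 16, 52)

Answer: (4, 8, 16, 52)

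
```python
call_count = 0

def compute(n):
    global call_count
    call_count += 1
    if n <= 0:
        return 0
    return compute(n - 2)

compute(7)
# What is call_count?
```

Linear recursion stepping by 2: 5 calls from n=7 down to ≤0.

Answer: 5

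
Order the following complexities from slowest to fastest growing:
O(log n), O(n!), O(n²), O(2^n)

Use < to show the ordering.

Ordered by growth rate: O(log n) < O(n²) < O(2^n) < O(n!)

Answer: O(log n) < O(n²) < O(2^n) < O(n!)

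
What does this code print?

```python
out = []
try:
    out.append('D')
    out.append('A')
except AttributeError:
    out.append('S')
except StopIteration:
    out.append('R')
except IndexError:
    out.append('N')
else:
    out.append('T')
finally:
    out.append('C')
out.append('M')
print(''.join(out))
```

Execution trace: 'D' (try body) → 'A' (try body, no exception) → 'T' (else) → 'C' (finally) → 'M' (after the try/except). Output: DATCM

Answer: DATCM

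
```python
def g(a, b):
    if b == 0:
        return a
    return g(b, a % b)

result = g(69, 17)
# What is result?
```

g(69, 17) -> g(17, 1) -> g(1, 0) -> 1

Answer: 1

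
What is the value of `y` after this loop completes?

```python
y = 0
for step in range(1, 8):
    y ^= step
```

XOR of 1 to 7
`y` takes the values: 0 → 1 → 3 → 0 → 4 → 1 → 7 → 0

Answer: 0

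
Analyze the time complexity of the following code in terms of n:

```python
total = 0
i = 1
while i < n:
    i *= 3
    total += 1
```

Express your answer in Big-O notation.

Each loop level contributes: log n. Multiplying the contributions gives O(log n).

Answer: O(log n)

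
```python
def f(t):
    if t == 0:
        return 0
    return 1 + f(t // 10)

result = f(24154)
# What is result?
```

Count of digits of 24154: 5

Answer: 5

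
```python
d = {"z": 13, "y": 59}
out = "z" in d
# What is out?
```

Trace:
`d = {"z": 13, "y": 59}` → d = {'z': 13, 'y': 59}
`out = "z" in d` → out = True
So out = True

Answer: True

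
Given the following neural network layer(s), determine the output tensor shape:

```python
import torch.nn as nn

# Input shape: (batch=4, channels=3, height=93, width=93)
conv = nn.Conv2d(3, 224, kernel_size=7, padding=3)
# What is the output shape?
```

Input: (4, 3, 93, 93) -> Output: (4, 224, 93, 93)

Answer: (4, 224, 93, 93)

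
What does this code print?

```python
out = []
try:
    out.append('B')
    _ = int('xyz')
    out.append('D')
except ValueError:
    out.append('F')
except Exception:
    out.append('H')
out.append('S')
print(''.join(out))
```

Execution trace: 'B' (try body) → 'F' (except ValueError) → 'S' (after the try/except). Output: BFS

Answer: BFS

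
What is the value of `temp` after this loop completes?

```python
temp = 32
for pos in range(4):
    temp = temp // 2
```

Halve 4 times: 32 // 2^4 = 2
`temp` takes the values: 32 → 16 → 8 → 4 → 2

Answer: 2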